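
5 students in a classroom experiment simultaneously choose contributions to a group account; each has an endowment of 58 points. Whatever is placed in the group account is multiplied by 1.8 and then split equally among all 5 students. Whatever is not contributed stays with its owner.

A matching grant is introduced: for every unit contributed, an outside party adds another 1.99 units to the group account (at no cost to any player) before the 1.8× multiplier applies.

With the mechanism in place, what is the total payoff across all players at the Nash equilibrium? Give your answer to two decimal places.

With the mechanism, a contributed unit returns 1.8 × 2.99 / 5 = 1.0764 per unit of net cost to the contributor — now above 1 — so contributing fully is weakly dominant for every player.
At the Nash equilibrium everyone contributes 58. Group total payoff = 1.8 × 2.99 × 290 = 1560.78.

1560.78 points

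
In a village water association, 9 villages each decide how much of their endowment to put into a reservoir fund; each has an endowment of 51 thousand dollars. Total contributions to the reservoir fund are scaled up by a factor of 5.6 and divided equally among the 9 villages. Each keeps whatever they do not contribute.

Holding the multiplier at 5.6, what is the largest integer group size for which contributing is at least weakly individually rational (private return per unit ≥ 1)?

Private return per unit is 5.6/(group size), which is ≥ 1 whenever the group size is ≤ 5.6.
The largest such integer is 5.

5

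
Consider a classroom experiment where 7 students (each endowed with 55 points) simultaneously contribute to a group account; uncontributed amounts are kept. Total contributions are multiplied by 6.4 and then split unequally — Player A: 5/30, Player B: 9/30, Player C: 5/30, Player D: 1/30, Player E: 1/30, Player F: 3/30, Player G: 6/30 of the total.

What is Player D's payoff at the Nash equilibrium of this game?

A player with share s gets back 6.4·s per unit contributed, so full contribution is dominant for anyone with s > 1/6.4 = 0.1563 and zero contribution is dominant for anyone below.
Player A, Player B, Player C and Player G are above the threshold, contributing 55 each; the remaining 3 contribute 0. Total contributed: 220.
Player D keeps 55 and receives 6.4 × 220 × 1/30 = 46.93 from the group account, for a payoff of 101.93.

101.93 points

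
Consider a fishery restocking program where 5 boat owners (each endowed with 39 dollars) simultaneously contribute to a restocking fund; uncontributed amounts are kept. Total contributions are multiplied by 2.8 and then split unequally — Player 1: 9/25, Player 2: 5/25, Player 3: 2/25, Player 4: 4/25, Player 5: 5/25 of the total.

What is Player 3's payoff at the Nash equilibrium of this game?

Each unit j contributes comes back to j as 2.8 × (j's share), so j prefers to contribute only if that share exceeds 1/2.8 = 0.3571; otherwise keeping the unit dominates.
The only share above 0.3571 is Player 1's 9/25, contributing 39; the remaining 4 contribute 0. Total contributed: 39.
Player 3 keeps 39 and receives 2.8 × 39 × 2/25 = 8.74 from the restocking fund, for a payoff of 47.74.

47.74 dollars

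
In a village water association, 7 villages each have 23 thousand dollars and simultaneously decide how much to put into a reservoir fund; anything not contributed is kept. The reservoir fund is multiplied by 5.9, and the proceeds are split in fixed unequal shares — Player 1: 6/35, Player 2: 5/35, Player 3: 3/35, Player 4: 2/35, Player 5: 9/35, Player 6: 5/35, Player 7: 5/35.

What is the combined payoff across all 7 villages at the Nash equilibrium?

Player j's private return per contributed unit is 5.9 × (j's share). Contributing is weakly dominant for j when that share is at least 1/5.9 = 0.1695, and contributing 0 is dominant otherwise.
Player 1 and Player 5 clear that bar, contributing 23 each; the remaining 5 contribute 0. Total contributed: 46.
The reservoir fund pays out 5.9 × 46 = 271.40 in total (split across the unequal shares, but the aggregate is all that matters for the group sum).
The 5 free-riders keep 23 each, adding 115. Group total = 115 + 271.40 = 386.40.

386.40 thousand dollars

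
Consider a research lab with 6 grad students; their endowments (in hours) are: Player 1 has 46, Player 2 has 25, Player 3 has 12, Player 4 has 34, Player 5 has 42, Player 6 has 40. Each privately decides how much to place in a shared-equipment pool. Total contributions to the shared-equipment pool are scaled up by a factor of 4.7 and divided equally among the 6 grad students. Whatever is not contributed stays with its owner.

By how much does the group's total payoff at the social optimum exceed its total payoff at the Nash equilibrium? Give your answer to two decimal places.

736.30 hours

The private return per contributed unit is 4.7/6 = 0.7833 < 1 for every player regardless of endowment, so the Nash equilibrium is zero contribution and the group total is Σ E_j = 46 + 25 + 12 + 34 + 42 + 40 = 199.
Each contributed unit returns 4.700 to the group, so the social optimum is full contribution by everyone: group total = 4.700 × 199 = 935.30.
Efficiency loss = (4.700 − 1) × 199 = 736.30.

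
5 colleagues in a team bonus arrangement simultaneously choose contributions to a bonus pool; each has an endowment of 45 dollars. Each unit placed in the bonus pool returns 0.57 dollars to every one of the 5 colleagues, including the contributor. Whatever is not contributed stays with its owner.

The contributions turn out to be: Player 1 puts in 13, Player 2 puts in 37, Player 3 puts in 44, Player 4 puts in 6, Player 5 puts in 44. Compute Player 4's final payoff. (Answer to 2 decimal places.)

121.08 dollars

Total contributed: 13 + 37 + 44 + 6 + 44 = 144.
Each receives 0.57 × 144 = 82.08 from the bonus pool.
Player 4 keeps 45 − 6 = 39, so Player 4's payoff is 39 + 82.08 = 121.08.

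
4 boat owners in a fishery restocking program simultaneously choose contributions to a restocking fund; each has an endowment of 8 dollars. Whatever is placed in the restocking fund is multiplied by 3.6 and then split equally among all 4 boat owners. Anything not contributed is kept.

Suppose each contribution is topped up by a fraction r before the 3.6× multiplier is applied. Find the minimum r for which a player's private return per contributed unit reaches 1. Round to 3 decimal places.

0.111

With matching at rate r, one contributed unit becomes (1 + r) in the restocking fund and returns 3.6 × (1 + r) / 4 to the contributor.
Setting this equal to 1: 1 + r = 4/3.6 = 1.1111.
So the minimum matching rate is r = 1.1111 − 1 = 0.111.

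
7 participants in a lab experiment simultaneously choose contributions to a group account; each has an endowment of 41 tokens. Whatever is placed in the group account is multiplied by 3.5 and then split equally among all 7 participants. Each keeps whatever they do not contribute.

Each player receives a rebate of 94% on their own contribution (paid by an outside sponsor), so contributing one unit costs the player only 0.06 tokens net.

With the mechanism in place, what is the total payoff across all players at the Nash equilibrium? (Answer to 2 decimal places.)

1274.28 tokens

The effective private return per unit is now (3.5/7) / 0.06 = 8.3333 > 1, so every player's dominant strategy flips to full contribution.
At the Nash equilibrium everyone contributes 41. Group total payoff = 7 × (41 × 0.94 + 3.5 × 41) = 1274.28.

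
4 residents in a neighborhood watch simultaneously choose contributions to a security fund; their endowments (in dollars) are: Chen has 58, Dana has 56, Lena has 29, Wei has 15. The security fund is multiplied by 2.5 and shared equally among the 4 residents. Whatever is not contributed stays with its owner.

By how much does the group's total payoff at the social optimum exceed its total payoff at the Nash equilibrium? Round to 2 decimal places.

The private return per contributed unit is 2.5/4 = 0.6250 < 1 for every player regardless of endowment, so the Nash equilibrium is zero contribution and the group total is Σ E_j = 58 + 56 + 29 + 15 = 158.
Each contributed unit returns 2.500 to the group, so the social optimum is full contribution by everyone: group total = 2.500 × 158 = 395.00.
Efficiency loss = (2.500 − 1) × 158 = 237.00.

237.00 dollars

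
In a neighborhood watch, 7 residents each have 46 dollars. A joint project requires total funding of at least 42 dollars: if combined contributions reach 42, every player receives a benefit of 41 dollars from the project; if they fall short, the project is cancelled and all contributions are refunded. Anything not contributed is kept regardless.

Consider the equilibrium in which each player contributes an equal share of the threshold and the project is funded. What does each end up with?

81 dollars

Equal share of the threshold: 42/7 = 6.
At this profile no one gains by cutting their contribution: any cut drops the total below 42, the project is cancelled, contributions are refunded, and the deviator ends with 46, which is less than 46 − 6 + 41 = 81. Contributing more than 6 just wastes the excess. So contributing exactly 6 is a best response.
Each player's payoff: 46 − 6 + 41 = 81.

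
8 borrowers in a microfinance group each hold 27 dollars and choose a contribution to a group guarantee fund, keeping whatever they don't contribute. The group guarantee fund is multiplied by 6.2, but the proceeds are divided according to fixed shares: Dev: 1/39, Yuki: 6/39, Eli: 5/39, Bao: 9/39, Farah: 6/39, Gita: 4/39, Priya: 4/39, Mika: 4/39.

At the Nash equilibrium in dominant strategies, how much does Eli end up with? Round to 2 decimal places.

48.46 dollars

A player with share s gets back 6.2·s per unit contributed, so full contribution is dominant for anyone with s > 1/6.2 = 0.1613 and zero contribution is dominant for anyone below.
Only Bao (9/39) clears that bar, contributing 27; the remaining 7 contribute 0. Total contributed: 27.
Eli keeps 27 and receives 6.2 × 27 × 5/39 = 21.46 from the group guarantee fund, for a payoff of 48.46.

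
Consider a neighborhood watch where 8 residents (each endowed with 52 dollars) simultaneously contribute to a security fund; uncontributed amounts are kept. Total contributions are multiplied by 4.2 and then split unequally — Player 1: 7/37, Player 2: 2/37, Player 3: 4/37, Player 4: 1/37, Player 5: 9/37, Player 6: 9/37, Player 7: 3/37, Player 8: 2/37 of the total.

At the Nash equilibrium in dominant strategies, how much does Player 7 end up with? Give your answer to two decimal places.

A player with share s gets back 4.2·s per unit contributed, so full contribution is dominant for anyone with s > 1/4.2 = 0.2381 and zero contribution is dominant for anyone below.
Player 5 and Player 6 clear that bar, contributing 52 each; the remaining 6 contribute 0. Total contributed: 104.
Player 7 keeps 52 and receives 4.2 × 104 × 3/37 = 35.42 from the security fund, for a payoff of 87.42.

87.42 dollars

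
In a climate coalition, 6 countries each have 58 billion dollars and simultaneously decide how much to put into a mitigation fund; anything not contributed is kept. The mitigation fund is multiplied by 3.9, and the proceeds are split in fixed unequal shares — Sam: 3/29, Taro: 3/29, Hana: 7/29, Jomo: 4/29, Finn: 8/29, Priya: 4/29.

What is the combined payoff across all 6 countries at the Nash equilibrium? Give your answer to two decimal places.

516.20 billion dollars

For player j, contributing a unit is worthwhile iff 3.9 × (j's share) ≥ 1, i.e. iff j's share is at least 0.2564.
The only share above 0.2564 is Finn's 8/29, contributing 58; the remaining 5 contribute 0. Total contributed: 58.
The mitigation fund pays out 3.9 × 58 = 226.20 in total (split across the unequal shares, but the aggregate is all that matters for the group sum).
The 5 free-riders keep 58 each, adding 290. Group total = 290 + 226.20 = 516.20.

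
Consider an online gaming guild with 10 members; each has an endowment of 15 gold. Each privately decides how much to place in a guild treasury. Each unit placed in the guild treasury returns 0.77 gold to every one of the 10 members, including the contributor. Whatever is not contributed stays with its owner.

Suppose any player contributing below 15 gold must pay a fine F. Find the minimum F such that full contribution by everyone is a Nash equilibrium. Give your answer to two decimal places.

3.45 gold

Given the others contribute fully, the best deviation is to contribute 0 (any partial contribution still incurs the fine and gives up units whose private return 0.77 is below 1).
Deviating from 15 to 0 saves 15 gold but forfeits the deviator's share of the drop in the guild treasury: 0.77 × 15 = 11.55.
So the deviation gain is 15 − 11.55 = 3.45, and the fine must be at least 3.45 gold to wipe it out.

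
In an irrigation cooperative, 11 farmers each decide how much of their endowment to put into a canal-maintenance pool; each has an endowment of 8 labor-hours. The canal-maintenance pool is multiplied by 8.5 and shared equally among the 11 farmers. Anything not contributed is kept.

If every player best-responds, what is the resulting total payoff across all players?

88.00 labor-hours

Each contributed unit returns 8.5/11 = 0.7727 to its contributor — below 1 — so contributing 0 is dominant for every player. At the Nash equilibrium everyone keeps their 8, and the group total is 11 × 8 = 88.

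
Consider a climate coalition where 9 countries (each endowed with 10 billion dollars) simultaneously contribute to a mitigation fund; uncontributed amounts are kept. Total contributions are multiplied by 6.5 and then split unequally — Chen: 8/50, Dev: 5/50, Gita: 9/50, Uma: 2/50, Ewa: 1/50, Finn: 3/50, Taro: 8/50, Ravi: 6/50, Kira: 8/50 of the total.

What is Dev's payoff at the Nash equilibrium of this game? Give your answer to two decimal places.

36.00 billion dollars

For player j, contributing a unit is worthwhile iff 6.5 × (j's share) ≥ 1, i.e. iff j's share is at least 0.1538.
The shares above 0.1538 belong to Chen, Gita, Taro and Kira, contributing 10 each; the remaining 5 contribute 0. Total contributed: 40.
Dev keeps 10 and receives 6.5 × 40 × 5/50 = 26.00 from the mitigation fund, for a payoff of 36.00.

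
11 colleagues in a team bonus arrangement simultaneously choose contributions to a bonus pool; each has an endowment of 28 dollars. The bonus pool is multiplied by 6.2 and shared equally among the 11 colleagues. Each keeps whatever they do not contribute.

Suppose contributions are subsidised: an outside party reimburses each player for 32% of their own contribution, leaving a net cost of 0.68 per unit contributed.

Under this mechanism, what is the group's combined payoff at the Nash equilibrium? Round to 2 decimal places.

Even with the mechanism, each unit contributed returns only (6.2/11) / 0.68 = 0.8289 per unit of net cost, so contributing nothing is still dominant.
Everyone keeps their endowment and the group total is 11 × 28 = 308.

308.00 dollars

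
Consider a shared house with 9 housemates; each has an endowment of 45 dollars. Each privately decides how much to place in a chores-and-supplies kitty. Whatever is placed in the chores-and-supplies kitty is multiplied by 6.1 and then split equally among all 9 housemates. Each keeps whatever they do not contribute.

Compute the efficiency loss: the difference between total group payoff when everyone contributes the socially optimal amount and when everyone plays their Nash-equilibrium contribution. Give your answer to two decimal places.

Each contributed unit returns 6.1/9 = 0.6778 to its contributor — below 1 — so contributing 0 is dominant for every player. At the Nash equilibrium everyone keeps their 45, and the group total is 9 × 45 = 405.
Each contributed unit returns 6.100 to the group as a whole (0.6778 to each of 9 players), which exceeds 1, so the social optimum is full contribution: group total = 6.100 × 405 = 2470.50.
Efficiency loss = 2470.50 − 405 = 2065.50.

2065.50 dollars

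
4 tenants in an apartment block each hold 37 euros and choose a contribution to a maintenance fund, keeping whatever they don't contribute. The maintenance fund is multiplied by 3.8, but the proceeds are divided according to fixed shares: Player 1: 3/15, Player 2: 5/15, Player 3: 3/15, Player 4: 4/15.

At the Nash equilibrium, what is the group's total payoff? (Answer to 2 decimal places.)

A player with share s gets back 3.8·s per unit contributed, so full contribution is dominant for anyone with s > 1/3.8 = 0.2632 and zero contribution is dominant for anyone below.
Player 2 and Player 4 are above the threshold, contributing 37 each; the remaining 2 contribute 0. Total contributed: 74.
The maintenance fund pays out 3.8 × 74 = 281.20 in total (split across the unequal shares, but the aggregate is all that matters for the group sum).
The 2 free-riders keep 37 each, adding 74. Group total = 74 + 281.20 = 355.20.

355.20 euros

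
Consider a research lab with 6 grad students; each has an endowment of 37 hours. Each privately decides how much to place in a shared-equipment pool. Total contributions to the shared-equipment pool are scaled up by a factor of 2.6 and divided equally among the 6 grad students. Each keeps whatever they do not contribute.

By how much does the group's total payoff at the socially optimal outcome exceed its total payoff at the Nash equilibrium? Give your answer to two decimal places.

355.20 hours

Each contributed unit returns 2.6/6 = 0.4333 to its contributor — below 1 — so contributing 0 is dominant for every player. At the Nash equilibrium everyone keeps their 37, and the group total is 6 × 37 = 222.
Each contributed unit returns 2.600 to the group as a whole (0.4333 to each of 6 players), which exceeds 1, so the social optimum is full contribution: group total = 2.600 × 222 = 577.20.
Efficiency loss = 577.20 − 222 = 355.20.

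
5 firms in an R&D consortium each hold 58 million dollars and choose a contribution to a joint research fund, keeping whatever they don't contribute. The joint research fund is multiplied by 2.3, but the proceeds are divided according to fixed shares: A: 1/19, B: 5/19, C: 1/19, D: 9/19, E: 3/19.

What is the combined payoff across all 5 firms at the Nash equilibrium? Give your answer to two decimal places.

365.40 million dollars

Each unit j contributes comes back to j as 2.3 × (j's share), so j prefers to contribute only if that share exceeds 1/2.3 = 0.4348; otherwise keeping the unit dominates.
Only D (9/19) clears that bar, contributing 58; the remaining 4 contribute 0. Total contributed: 58.
The joint research fund pays out 2.3 × 58 = 133.40 in total (split across the unequal shares, but the aggregate is all that matters for the group sum).
The 4 free-riders keep 58 each, adding 232. Group total = 232 + 133.40 = 365.40.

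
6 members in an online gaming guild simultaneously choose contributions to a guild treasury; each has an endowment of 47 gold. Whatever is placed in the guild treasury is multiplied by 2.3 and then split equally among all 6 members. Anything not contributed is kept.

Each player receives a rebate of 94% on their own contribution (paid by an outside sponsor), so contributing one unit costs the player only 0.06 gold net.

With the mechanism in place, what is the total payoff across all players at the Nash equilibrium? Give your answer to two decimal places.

The effective private return per unit is now (2.3/6) / 0.06 = 6.3889 > 1, so every player's dominant strategy flips to full contribution.
At the Nash equilibrium everyone contributes 47. Group total payoff = 6 × (47 × 0.94 + 2.3 × 47) = 913.68.

913.68 gold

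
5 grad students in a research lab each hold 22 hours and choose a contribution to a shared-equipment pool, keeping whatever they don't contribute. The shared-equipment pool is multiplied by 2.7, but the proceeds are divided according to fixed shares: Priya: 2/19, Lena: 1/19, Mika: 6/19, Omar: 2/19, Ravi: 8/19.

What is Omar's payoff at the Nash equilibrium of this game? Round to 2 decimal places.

Player j's private return per contributed unit is 2.7 × (j's share). Contributing is weakly dominant for j when that share is at least 1/2.7 = 0.3704, and contributing 0 is dominant otherwise.
Only Ravi (8/19) clears that bar, contributing 22; the remaining 4 contribute 0. Total contributed: 22.
Omar keeps 22 and receives 2.7 × 22 × 2/19 = 6.25 from the shared-equipment pool, for a payoff of 28.25.

28.25 hours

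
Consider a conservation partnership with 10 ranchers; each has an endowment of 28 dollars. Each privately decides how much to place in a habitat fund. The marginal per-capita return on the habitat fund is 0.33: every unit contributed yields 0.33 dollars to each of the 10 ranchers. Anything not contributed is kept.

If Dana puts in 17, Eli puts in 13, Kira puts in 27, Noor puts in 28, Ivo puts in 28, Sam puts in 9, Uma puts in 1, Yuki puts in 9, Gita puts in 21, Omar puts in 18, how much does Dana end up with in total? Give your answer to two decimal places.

Total contributed: 17 + 13 + 27 + 28 + 28 + 9 + 1 + 9 + 21 + 18 = 171.
Each receives 0.33 × 171 = 56.43 from the habitat fund.
Dana keeps 28 − 17 = 11, so Dana's payoff is 11 + 56.43 = 67.43.

67.43 dollars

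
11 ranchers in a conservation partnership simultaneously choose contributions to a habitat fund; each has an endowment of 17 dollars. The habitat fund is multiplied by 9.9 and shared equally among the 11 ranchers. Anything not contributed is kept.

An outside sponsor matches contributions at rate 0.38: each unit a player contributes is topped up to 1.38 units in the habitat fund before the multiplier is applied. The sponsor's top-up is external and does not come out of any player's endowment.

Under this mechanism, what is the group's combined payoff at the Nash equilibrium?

With the mechanism, a contributed unit returns 9.9 × 1.38 / 11 = 1.2420 per unit of net cost to the contributor — now above 1 — so contributing fully is weakly dominant for every player.
So the Nash equilibrium is full contribution by all 11; the group earns 9.9 × 1.38 × 187 = 2554.79.

2554.79 dollars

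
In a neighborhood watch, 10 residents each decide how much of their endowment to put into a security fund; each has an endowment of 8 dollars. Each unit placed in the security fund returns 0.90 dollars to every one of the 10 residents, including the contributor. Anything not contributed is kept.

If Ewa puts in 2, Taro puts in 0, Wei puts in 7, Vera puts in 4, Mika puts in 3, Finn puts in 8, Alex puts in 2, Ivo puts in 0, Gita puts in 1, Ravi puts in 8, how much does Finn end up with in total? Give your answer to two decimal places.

31.50 dollars

Total contributed: 2 + 0 + 7 + 4 + 3 + 8 + 2 + 0 + 1 + 8 = 35.
Each receives 0.90 × 35 = 31.50 from the security fund.
Finn keeps 8 − 8 = 0, so Finn's payoff is 0 + 31.50 = 31.50.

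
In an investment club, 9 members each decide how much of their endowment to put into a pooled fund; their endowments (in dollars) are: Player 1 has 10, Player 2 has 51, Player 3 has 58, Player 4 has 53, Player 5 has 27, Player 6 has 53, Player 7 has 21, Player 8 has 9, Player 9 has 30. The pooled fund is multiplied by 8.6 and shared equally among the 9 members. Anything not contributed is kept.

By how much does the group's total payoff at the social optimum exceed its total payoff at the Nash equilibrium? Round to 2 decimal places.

2371.20 dollars

The private return per contributed unit is 8.6/9 = 0.9556 < 1 for every player regardless of endowment, so the Nash equilibrium is zero contribution and the group total is Σ E_j = 10 + 51 + 58 + 53 + 27 + 53 + 21 + 9 + 30 = 312.
Each contributed unit returns 8.600 to the group, so the social optimum is full contribution by everyone: group total = 8.600 × 312 = 2683.20.
Efficiency loss = (8.600 − 1) × 312 = 2371.20.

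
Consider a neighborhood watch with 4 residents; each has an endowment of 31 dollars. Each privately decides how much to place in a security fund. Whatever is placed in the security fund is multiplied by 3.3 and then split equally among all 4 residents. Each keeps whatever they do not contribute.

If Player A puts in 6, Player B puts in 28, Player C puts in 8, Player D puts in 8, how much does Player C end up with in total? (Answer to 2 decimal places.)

Total contributed: 6 + 28 + 8 + 8 = 50.
Each receives 3.3 × 50 / 4 = 41.25 from the security fund.
Player C keeps 31 − 8 = 23, so Player C's payoff is 23 + 41.25 = 64.25.

64.25 dollars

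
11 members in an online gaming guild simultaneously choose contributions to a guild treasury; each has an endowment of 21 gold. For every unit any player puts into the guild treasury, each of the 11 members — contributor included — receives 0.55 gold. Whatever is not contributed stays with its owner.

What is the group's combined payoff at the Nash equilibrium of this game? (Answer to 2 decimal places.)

The private return per contributed unit is 0.55 < 1, so contributing 0 is dominant for every player. At the Nash equilibrium everyone keeps their 21, and the group total is 11 × 21 = 231.

231.00 gold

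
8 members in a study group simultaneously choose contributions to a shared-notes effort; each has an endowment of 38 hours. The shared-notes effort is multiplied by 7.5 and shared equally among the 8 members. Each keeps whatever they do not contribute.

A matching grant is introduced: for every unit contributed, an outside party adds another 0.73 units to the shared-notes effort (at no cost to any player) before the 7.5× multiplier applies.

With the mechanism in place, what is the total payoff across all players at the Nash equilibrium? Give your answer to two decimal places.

With the mechanism, a contributed unit returns 7.5 × 1.73 / 8 = 1.6219 per unit of net cost to the contributor — now above 1 — so contributing fully is weakly dominant for every player.
So the Nash equilibrium is full contribution by all 8; the group earns 7.5 × 1.73 × 304 = 3944.40.

3944.40 hours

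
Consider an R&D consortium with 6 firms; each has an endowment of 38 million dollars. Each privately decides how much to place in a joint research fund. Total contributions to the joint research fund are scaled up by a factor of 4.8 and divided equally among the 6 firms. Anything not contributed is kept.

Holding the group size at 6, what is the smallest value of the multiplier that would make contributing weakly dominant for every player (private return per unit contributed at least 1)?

A contributed unit returns (multiplier)/6 to its contributor.
This reaches 1 exactly when the multiplier is 6.

6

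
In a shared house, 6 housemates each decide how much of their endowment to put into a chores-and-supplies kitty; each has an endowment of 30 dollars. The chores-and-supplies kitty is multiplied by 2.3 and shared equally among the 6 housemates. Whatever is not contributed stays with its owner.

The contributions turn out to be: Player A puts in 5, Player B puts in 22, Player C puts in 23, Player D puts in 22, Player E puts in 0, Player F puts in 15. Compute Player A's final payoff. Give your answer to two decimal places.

Total contributed: 5 + 22 + 23 + 22 + 0 + 15 = 87.
Each receives 2.3 × 87 / 6 = 33.35 from the chores-and-supplies kitty.
Player A keeps 30 − 5 = 25, so Player A's payoff is 25 + 33.35 = 58.35.

58.35 dollars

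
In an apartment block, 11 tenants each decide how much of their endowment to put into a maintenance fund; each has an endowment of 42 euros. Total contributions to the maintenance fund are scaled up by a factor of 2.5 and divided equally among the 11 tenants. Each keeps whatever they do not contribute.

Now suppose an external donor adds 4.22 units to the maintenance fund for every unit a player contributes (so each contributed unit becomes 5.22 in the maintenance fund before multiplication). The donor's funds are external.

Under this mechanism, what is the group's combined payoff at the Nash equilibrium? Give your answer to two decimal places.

Under the mechanism each unit contributed yields 2.5 × 5.22 / 11 = 1.1864 back to its contributor per unit of net cost, which exceeds 1, making full contribution the dominant choice for everyone.
So the Nash equilibrium is full contribution by all 11; the group earns 2.5 × 5.22 × 462 = 6029.10.

6029.10 euros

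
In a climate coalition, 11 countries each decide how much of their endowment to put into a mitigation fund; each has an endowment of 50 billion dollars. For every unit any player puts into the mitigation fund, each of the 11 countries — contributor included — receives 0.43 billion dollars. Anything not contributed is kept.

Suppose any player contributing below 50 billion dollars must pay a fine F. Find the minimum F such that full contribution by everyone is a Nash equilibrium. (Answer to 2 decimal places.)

28.50 billion dollars

Given the others contribute fully, the best deviation is to contribute 0 (any partial contribution still incurs the fine and gives up units whose private return 0.43 is below 1).
Deviating from 50 to 0 saves 50 billion dollars but forfeits the deviator's share of the drop in the mitigation fund: 0.43 × 50 = 21.50.
So the deviation gain is 50 − 21.50 = 28.50, and the fine must be at least 28.50 billion dollars to wipe it out.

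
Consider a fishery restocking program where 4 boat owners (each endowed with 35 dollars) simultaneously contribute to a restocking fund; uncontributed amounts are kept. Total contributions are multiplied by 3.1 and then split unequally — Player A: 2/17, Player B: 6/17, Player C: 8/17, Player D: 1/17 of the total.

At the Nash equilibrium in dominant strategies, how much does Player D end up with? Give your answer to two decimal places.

Player j's private return per contributed unit is 3.1 × (j's share). Contributing is weakly dominant for j when that share is at least 1/3.1 = 0.3226, and contributing 0 is dominant otherwise.
The shares above 0.3226 belong to Player B and Player C, contributing 35 each; the remaining 2 contribute 0. Total contributed: 70.
Player D keeps 35 and receives 3.1 × 70 × 1/17 = 12.76 from the restocking fund, for a payoff of 47.76.

47.76 dollars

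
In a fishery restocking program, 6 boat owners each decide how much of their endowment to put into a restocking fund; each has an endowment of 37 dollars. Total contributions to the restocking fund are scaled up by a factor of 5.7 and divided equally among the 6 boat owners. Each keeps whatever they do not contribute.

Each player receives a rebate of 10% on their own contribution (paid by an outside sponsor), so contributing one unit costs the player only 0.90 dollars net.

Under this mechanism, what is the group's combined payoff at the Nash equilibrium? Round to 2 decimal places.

1287.60 dollars

With the mechanism, a contributed unit returns (5.7/6) / 0.90 = 1.0556 per unit of net cost to the contributor — now above 1 — so contributing fully is weakly dominant for every player.
At the Nash equilibrium everyone contributes 37. Group total payoff = 6 × (37 × 0.10 + 5.7 × 37) = 1287.60.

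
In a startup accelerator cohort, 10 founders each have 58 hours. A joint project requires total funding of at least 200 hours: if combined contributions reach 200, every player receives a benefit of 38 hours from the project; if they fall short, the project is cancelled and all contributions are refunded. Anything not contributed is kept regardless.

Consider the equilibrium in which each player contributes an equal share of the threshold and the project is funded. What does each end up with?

Equal share of the threshold: 200/10 = 20.
At this profile no one gains by cutting their contribution: any cut drops the total below 200, the project is cancelled, contributions are refunded, and the deviator ends with 58, which is less than 58 − 20 + 38 = 76. Contributing more than 20 just wastes the excess. So contributing exactly 20 is a best response.
Each player's payoff: 58 − 20 + 38 = 76.

76 hours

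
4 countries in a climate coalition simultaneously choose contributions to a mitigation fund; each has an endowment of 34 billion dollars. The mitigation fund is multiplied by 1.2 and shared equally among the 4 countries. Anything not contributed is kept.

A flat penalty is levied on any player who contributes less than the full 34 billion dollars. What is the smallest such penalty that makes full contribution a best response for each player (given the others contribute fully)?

Given the others contribute fully, the best deviation is to contribute 0 (any partial contribution still incurs the fine and gives up units whose private return 0.3000 is below 1).
Deviating from 34 to 0 saves 34 billion dollars but forfeits the deviator's share of the drop in the mitigation fund: 1.2/4 × 34 = 10.20.
So the deviation gain is 34 − 10.20 = 23.80, and the fine must be at least 23.80 billion dollars to wipe it out.

23.80 billion dollars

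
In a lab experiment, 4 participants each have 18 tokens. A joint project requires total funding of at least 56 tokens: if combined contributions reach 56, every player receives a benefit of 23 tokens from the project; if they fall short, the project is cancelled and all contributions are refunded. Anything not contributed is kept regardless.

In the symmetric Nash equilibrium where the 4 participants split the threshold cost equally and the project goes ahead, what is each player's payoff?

Equal share of the threshold: 56/4 = 14.
At this profile no one gains by cutting their contribution: any cut drops the total below 56, the project is cancelled, contributions are refunded, and the deviator ends with 18, which is less than 18 − 14 + 23 = 27. Contributing more than 14 just wastes the excess. So contributing exactly 14 is a best response.
Each player's payoff: 18 − 14 + 23 = 27.

27 tokens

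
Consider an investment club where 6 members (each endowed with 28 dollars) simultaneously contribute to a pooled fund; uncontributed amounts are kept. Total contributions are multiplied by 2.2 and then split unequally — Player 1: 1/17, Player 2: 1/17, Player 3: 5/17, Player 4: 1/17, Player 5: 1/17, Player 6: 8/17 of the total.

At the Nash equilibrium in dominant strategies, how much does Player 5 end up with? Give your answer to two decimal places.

31.62 dollars

A player with share s gets back 2.2·s per unit contributed, so full contribution is dominant for anyone with s > 1/2.2 = 0.4545 and zero contribution is dominant for anyone below.
Only Player 6 (8/17) clears that bar, contributing 28; the remaining 5 contribute 0. Total contributed: 28.
Player 5 keeps 28 and receives 2.2 × 28 × 1/17 = 3.62 from the pooled fund, for a payoff of 31.62.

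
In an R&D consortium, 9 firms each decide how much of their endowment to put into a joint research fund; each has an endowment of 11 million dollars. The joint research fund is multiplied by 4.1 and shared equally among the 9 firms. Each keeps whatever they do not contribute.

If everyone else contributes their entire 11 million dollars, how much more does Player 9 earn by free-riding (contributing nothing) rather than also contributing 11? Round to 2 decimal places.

5.99 million dollars

Switching from a contribution of 11 to 0 lets Player 9 keep an extra 11 million dollars, but lowers the joint research fund by 11, which costs Player 9 their own share of that drop: 4.1/9 × 11 = 5.01.
Net gain = 11 − 5.01 = 5.99. The private return per contributed unit (0.4556) is below 1, so free-riding is indeed the best response regardless of what the others do.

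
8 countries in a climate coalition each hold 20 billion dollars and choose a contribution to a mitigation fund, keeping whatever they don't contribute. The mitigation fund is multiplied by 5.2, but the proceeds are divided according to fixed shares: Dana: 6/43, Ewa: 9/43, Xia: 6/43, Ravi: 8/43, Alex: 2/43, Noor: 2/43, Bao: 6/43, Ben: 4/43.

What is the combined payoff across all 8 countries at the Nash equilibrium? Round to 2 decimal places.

A player with share s gets back 5.2·s per unit contributed, so full contribution is dominant for anyone with s > 1/5.2 = 0.1923 and zero contribution is dominant for anyone below.
The only share above 0.1923 is Ewa's 9/43, contributing 20; the remaining 7 contribute 0. Total contributed: 20.
The mitigation fund pays out 5.2 × 20 = 104.00 in total (split across the unequal shares, but the aggregate is all that matters for the group sum).
The 7 free-riders keep 20 each, adding 140. Group total = 140 + 104.00 = 244.00.

244.00 billion dollars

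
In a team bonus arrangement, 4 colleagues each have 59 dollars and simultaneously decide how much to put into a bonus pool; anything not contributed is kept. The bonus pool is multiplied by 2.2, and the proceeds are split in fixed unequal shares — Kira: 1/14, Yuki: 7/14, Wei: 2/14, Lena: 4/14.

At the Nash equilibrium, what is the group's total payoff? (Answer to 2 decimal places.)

A player with share s gets back 2.2·s per unit contributed, so full contribution is dominant for anyone with s > 1/2.2 = 0.4545 and zero contribution is dominant for anyone below.
The only share above 0.4545 is Yuki's 7/14, contributing 59; the remaining 3 contribute 0. Total contributed: 59.
The bonus pool pays out 2.2 × 59 = 129.80 in total (split across the unequal shares, but the aggregate is all that matters for the group sum).
The 3 free-riders keep 59 each, adding 177. Group total = 177 + 129.80 = 306.80.

306.80 dollars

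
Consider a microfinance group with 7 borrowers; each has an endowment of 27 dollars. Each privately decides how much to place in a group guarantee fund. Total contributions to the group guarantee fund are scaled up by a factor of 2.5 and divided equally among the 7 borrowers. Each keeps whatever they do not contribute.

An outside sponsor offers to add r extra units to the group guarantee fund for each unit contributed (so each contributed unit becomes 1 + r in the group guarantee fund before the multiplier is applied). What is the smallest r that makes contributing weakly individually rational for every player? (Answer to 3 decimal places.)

With matching at rate r, one contributed unit becomes (1 + r) in the group guarantee fund and returns 2.5 × (1 + r) / 7 to the contributor.
Setting this equal to 1: 1 + r = 7/2.5 = 2.8000.
So the minimum matching rate is r = 2.8000 − 1 = 1.800.

1.800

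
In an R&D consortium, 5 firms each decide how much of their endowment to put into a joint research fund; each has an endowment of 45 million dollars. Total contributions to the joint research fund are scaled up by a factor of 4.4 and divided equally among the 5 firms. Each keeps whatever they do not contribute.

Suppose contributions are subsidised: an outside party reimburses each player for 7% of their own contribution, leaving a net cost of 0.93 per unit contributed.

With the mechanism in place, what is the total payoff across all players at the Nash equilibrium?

The effective private return is (4.4/5) / 0.93 = 0.9462, which is still under 1, so the mechanism doesn't change anyone's dominant strategy: zero contribution.
Everyone keeps their endowment and the group total is 5 × 45 = 225.

225.00 million dollars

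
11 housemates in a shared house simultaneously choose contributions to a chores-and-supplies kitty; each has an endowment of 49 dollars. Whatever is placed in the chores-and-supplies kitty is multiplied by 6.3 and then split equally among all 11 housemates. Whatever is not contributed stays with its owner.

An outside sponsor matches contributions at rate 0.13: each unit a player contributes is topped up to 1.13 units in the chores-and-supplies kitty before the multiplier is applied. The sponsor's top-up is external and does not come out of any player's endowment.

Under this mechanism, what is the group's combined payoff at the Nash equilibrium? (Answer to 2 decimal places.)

539.00 dollars

With the mechanism, a contributed unit returns 6.3 × 1.13 / 11 = 0.6472 per unit of net cost — still below 1 — so contributing 0 remains dominant for every player.
Everyone keeps their endowment and the group total is 11 × 49 = 539.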